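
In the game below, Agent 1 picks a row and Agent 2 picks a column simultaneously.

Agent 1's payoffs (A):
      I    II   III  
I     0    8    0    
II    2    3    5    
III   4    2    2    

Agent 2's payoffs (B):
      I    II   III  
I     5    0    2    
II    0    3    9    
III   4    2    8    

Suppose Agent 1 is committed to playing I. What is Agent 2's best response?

I

With Agent 1 fixed at I, Agent 2's payoffs are: I → 5, II → 0, III → 2.
The maximum is 5, achieved by I.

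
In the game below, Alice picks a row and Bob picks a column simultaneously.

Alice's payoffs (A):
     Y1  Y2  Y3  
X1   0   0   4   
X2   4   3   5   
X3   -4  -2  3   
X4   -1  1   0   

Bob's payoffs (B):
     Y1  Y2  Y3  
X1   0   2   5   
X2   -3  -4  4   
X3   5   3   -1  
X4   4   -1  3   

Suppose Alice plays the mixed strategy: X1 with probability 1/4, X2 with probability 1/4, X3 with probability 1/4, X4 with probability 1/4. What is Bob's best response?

Bob's best reply maximizes expected payoff against the mix.
Y1: (1/4)·0 + (1/4)·(-3) + (1/4)·5 + (1/4)·4 = 3/2
Y2: (1/4)·2 + (1/4)·(-4) + (1/4)·3 + (1/4)·(-1) = 0
Y3: (1/4)·5 + (1/4)·4 + (1/4)·(-1) + (1/4)·3 = 11/4
Highest expected payoff is 11/4, from Y3.

Y3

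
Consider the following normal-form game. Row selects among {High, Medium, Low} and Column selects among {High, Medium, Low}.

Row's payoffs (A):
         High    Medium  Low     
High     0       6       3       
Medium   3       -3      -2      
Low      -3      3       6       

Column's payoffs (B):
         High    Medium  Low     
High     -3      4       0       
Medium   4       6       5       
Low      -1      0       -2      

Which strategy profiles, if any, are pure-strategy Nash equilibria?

Find each player's best response to every opponent strategy; NE are the intersections.
Row's best responses — vs High: Medium (payoff 3); vs Medium: High (payoff 6); vs Low: Low (payoff 6).
Column's best responses — vs High: Medium (payoff 4); vs Medium: Medium (payoff 6); vs Low: Medium (payoff 0).
The only mutual best response is (High, Medium); neither player gains by switching there.

(High, Medium)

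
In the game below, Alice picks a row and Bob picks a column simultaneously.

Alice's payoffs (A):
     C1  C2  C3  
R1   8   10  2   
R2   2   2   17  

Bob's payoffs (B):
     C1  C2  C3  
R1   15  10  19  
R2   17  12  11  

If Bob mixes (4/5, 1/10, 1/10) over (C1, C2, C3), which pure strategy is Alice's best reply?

R1

Alice's best reply maximizes expected payoff against the mix.
R1: (4/5)·8 + (1/10)·10 + (1/10)·2 = 38/5
R2: (4/5)·2 + (1/10)·2 + (1/10)·17 = 7/2
Highest expected payoff is 38/5, from R1.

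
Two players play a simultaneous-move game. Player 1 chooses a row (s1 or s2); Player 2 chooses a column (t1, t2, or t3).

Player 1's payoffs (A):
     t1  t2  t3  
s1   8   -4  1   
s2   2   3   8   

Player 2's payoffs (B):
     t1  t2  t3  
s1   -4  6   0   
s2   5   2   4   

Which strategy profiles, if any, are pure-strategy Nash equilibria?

There is no pure-strategy Nash equilibrium

A profile is a Nash equilibrium when each player is best-responding to the other.
Player 1's best responses — vs t1: s1 (payoff 8); vs t2: s2 (payoff 3); vs t3: s2 (payoff 8).
Player 2's best responses — vs s1: t2 (payoff 6); vs s2: t1 (payoff 5).
No cell has both players best-responding. For instance, Player 1's best reply to t2 is s2, but against s2 Player 2 prefers t1 over t2.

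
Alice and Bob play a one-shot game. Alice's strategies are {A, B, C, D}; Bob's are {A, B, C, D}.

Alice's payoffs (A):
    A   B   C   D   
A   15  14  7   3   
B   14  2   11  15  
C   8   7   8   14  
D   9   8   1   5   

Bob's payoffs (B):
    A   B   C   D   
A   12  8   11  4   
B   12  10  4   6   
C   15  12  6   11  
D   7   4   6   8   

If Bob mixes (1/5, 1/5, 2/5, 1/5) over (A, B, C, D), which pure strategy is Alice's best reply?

Compute Alice's expected payoff from each pure strategy against the given mix.
A: (1/5)·15 + (1/5)·14 + (2/5)·7 + (1/5)·3 = 46/5
B: (1/5)·14 + (1/5)·2 + (2/5)·11 + (1/5)·15 = 53/5
C: (1/5)·8 + (1/5)·7 + (2/5)·8 + (1/5)·14 = 9
D: (1/5)·9 + (1/5)·8 + (2/5)·1 + (1/5)·5 = 24/5
Highest expected payoff is 53/5, from B.

B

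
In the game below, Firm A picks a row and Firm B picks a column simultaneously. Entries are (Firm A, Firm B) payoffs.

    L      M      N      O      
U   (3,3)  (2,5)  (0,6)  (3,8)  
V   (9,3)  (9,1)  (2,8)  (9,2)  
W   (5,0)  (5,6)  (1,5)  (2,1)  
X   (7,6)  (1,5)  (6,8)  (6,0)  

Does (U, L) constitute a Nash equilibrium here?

Holding Firm B at L: Firm A gets 3 from U but could get 9 by switching to V. Firm A has a profitable deviation.

No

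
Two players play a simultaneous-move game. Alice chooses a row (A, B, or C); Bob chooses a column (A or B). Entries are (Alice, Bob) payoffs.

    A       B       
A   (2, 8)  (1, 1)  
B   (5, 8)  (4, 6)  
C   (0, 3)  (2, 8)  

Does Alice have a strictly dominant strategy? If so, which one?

Check whether one of Alice's strategies beats all alternatives regardless of what the opponent does.
B strictly dominates: vs A: 5 > each of {2, 0}; vs B: 4 > each of {1, 2}.

B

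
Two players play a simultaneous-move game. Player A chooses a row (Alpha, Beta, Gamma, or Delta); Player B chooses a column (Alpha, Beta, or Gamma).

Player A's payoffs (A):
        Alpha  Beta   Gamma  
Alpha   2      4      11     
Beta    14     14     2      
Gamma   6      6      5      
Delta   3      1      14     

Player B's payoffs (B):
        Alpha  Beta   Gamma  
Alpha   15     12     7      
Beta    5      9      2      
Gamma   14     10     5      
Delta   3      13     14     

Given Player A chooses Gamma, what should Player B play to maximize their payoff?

With Player A fixed at Gamma, Player B's payoffs are: Alpha → 14, Beta → 10, Gamma → 5.
The maximum is 14, achieved by Alpha.

Alpha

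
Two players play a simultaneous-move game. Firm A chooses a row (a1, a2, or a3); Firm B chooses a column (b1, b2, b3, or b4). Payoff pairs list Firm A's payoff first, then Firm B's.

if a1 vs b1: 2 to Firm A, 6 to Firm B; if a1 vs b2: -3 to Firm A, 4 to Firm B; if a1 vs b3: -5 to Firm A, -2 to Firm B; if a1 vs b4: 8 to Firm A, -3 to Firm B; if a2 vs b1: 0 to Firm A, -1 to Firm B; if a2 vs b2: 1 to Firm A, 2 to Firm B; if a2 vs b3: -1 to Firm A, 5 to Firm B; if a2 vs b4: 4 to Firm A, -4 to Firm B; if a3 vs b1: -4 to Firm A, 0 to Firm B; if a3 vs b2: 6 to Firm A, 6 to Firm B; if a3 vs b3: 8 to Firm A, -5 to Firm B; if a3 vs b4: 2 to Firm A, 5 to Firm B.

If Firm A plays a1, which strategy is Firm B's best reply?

b1

With Firm A fixed at a1, Firm B's payoffs are: b1 → 6, b2 → 4, b3 → -2, b4 → -3.
The maximum is 6, achieved by b1.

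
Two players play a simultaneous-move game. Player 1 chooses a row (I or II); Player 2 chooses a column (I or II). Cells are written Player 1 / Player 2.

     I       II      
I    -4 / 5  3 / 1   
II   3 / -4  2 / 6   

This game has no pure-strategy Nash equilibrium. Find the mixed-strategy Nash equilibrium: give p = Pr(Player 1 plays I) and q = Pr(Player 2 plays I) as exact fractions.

p = 5/7, q = 1/8

In a mixed NE each player is indifferent between their pure strategies, so the opponent's mix sets the indifference.
Player 2 indifferent between I and II: p·5 + (1−p)·(-4) = p·1 + (1−p)·6 ⟹ (-4) + 9p = 6 + (-5)p ⟹ p = 5/7.
Player 1 indifferent between I and II: q·(-4) + (1−q)·3 = q·3 + (1−q)·2 ⟹ 3 + (-7)q = 2 + 1q ⟹ q = 1/8.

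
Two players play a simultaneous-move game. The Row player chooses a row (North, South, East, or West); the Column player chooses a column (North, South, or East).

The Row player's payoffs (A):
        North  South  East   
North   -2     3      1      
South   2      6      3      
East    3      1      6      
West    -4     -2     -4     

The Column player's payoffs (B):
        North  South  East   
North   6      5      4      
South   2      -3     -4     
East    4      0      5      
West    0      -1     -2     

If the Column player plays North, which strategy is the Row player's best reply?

East

With the Column player fixed at North, the Row player's payoffs are: North → -2, South → 2, East → 3, West → -4.
The maximum is 3, achieved by East.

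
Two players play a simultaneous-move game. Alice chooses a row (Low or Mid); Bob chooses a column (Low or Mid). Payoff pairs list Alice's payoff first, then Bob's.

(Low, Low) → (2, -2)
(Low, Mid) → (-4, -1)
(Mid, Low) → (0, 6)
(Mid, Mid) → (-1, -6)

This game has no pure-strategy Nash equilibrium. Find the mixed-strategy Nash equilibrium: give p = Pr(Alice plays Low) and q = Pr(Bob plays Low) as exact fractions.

In a mixed NE each player is indifferent between their pure strategies, so the opponent's mix sets the indifference.
Bob indifferent between Low and Mid: p·(-2) + (1−p)·6 = p·(-1) + (1−p)·(-6) ⟹ 6 + (-8)p = (-6) + 5p ⟹ p = 12/13.
Alice indifferent between Low and Mid: q·2 + (1−q)·(-4) = q·0 + (1−q)·(-1) ⟹ (-4) + 6q = (-1) + 1q ⟹ q = 3/5.

p = 12/13, q = 3/5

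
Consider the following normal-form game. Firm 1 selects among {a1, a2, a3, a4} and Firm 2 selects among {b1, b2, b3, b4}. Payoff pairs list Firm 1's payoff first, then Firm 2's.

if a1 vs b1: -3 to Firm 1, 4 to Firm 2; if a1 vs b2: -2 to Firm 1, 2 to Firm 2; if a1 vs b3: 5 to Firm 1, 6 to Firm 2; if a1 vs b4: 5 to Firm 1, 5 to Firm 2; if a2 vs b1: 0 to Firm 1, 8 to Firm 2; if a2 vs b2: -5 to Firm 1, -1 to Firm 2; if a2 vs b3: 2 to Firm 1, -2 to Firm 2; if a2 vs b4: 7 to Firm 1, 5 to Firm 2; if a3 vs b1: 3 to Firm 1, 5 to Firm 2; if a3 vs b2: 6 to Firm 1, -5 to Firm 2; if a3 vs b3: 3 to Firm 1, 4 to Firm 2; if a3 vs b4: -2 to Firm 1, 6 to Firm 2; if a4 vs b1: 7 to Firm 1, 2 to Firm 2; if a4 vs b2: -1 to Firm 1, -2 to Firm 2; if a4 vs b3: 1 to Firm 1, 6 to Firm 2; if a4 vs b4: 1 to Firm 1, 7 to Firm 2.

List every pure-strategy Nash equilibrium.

(a1, b3)

Check mutual best responses: a cell is a NE iff neither player can gain by unilaterally deviating.
Firm 1's best responses — vs b1: a4 (payoff 7); vs b2: a3 (payoff 6); vs b3: a1 (payoff 5); vs b4: a2 (payoff 7).
Firm 2's best responses — vs a1: b3 (payoff 6); vs a2: b1 (payoff 8); vs a3: b4 (payoff 6); vs a4: b4 (payoff 7).
The only mutual best response is (a1, b3); neither player gains by switching there.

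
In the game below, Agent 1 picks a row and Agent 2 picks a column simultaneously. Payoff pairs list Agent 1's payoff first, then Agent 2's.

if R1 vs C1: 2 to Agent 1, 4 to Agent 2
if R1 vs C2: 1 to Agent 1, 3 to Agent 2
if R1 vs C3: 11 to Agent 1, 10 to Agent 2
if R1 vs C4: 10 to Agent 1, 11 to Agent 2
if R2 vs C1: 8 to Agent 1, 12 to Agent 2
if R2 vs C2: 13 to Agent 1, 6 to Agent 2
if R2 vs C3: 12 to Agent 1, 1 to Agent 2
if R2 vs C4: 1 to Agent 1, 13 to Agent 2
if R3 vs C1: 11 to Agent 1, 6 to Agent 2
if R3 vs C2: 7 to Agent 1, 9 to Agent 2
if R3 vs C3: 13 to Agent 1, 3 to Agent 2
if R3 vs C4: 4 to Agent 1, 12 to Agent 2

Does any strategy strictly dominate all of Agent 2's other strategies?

C4

A strategy is strictly dominant if it gives Agent 2 a strictly higher payoff than every other strategy, against every choice by the opponent.
C4 strictly dominates: vs R1: 11 > each of {4, 3, 10}; vs R2: 13 > each of {12, 6, 1}; vs R3: 12 > each of {6, 9, 3}.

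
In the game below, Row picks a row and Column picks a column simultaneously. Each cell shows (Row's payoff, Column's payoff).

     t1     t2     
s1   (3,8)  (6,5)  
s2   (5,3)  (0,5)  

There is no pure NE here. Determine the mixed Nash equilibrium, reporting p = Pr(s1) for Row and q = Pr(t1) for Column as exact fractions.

p = 2/5, q = 3/4

In a mixed NE each player is indifferent between their pure strategies, so the opponent's mix sets the indifference.
Column indifferent between t1 and t2: p·8 + (1−p)·3 = p·5 + (1−p)·5 ⟹ 3 + 5p = 5 + 0p ⟹ p = 2/5.
Row indifferent between s1 and s2: q·3 + (1−q)·6 = q·5 + (1−q)·0 ⟹ 6 + (-3)q = 0 + 5q ⟹ q = 3/4.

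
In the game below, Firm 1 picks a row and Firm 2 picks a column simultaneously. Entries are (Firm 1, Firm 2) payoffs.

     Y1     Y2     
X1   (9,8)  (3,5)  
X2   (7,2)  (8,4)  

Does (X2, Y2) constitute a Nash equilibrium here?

Yes

Holding Firm 2 at Y2: Firm 1 gets 8 from X2, versus 3 from X1. No profitable deviation for Firm 1.
Holding Firm 1 at X2: Firm 2 gets 4 from Y2, versus 2 from Y1. No profitable deviation for Firm 2 either.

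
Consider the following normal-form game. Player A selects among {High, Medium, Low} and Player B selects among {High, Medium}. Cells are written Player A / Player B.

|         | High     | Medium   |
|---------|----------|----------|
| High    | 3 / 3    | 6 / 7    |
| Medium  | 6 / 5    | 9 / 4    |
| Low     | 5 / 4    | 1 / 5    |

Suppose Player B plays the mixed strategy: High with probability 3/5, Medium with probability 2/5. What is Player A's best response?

Medium

Player A's best reply maximizes expected payoff against the mix.
High: (3/5)·3 + (2/5)·6 = 21/5
Medium: (3/5)·6 + (2/5)·9 = 36/5
Low: (3/5)·5 + (2/5)·1 = 17/5
Highest expected payoff is 36/5, from Medium.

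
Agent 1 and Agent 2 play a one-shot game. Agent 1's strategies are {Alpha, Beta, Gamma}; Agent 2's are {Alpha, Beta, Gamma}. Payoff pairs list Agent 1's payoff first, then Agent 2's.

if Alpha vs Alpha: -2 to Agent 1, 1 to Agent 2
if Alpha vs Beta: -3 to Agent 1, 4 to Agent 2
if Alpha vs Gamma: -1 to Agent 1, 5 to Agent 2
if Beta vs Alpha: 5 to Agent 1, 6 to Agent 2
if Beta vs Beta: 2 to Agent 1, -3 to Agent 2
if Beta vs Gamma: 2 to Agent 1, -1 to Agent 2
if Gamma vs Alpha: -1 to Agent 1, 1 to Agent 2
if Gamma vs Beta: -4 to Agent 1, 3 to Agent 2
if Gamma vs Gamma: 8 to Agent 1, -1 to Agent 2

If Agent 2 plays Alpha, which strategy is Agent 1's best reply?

With Agent 2 fixed at Alpha, Agent 1's payoffs are: Alpha → -2, Beta → 5, Gamma → -1.
The maximum is 5, achieved by Beta.

Beta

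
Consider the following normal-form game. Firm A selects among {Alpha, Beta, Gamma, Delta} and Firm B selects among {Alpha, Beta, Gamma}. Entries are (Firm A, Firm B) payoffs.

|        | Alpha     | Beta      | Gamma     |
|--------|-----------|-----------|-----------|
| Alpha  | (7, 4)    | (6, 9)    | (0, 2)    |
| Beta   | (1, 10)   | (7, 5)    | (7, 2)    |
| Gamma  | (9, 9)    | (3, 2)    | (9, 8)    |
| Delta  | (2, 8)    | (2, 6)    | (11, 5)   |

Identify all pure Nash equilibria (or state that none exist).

A profile is a Nash equilibrium when each player is best-responding to the other.
Firm A's best responses — vs Alpha: Gamma (payoff 9); vs Beta: Beta (payoff 7); vs Gamma: Delta (payoff 11).
Firm B's best responses — vs Alpha: Beta (payoff 9); vs Beta: Alpha (payoff 10); vs Gamma: Alpha (payoff 9); vs Delta: Alpha (payoff 8).
The only mutual best response is (Gamma, Alpha); neither player gains by switching there.

(Gamma, Alpha)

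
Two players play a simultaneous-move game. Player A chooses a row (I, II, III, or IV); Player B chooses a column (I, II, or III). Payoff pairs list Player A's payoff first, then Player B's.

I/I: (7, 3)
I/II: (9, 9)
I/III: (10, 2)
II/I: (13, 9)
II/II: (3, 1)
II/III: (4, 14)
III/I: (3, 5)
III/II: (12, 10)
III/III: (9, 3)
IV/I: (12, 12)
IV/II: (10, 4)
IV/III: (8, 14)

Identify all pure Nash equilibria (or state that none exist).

(III, II)

Find each player's best response to every opponent strategy; NE are the intersections.
Player A's best responses — vs I: II (payoff 13); vs II: III (payoff 12); vs III: I (payoff 10).
Player B's best responses — vs I: II (payoff 9); vs II: III (payoff 14); vs III: II (payoff 10); vs IV: III (payoff 14).
The only mutual best response is (III, II); neither player gains by switching there.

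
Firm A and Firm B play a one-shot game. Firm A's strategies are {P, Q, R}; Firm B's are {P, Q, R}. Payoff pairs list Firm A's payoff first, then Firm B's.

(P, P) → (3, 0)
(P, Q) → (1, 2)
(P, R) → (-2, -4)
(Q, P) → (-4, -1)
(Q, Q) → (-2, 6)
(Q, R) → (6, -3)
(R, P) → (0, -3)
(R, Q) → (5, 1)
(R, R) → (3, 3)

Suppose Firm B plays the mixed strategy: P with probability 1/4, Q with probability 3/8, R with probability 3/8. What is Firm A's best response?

Firm A's best reply maximizes expected payoff against the mix.
P: (1/4)·3 + (3/8)·1 + (3/8)·(-2) = 3/8
Q: (1/4)·(-4) + (3/8)·(-2) + (3/8)·6 = 1/2
R: (1/4)·0 + (3/8)·5 + (3/8)·3 = 3
Highest expected payoff is 3, from R.

R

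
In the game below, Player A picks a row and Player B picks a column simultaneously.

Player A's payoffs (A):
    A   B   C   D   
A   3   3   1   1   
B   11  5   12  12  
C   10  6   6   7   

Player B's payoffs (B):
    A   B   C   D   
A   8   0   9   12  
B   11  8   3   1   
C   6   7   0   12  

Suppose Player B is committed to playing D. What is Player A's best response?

With Player B fixed at D, Player A's payoffs are: A → 1, B → 12, C → 7.
The maximum is 12, achieved by B.

B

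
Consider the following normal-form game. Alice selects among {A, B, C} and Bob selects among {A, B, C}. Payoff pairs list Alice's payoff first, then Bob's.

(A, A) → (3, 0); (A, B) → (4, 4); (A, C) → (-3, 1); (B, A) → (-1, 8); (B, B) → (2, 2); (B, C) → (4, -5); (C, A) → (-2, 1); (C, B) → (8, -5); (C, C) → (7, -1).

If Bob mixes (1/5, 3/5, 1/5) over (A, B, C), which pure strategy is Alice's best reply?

C

Compute Alice's expected payoff from each pure strategy against the given mix.
A: (1/5)·3 + (3/5)·4 + (1/5)·(-3) = 12/5
B: (1/5)·(-1) + (3/5)·2 + (1/5)·4 = 9/5
C: (1/5)·(-2) + (3/5)·8 + (1/5)·7 = 29/5
Highest expected payoff is 29/5, from C.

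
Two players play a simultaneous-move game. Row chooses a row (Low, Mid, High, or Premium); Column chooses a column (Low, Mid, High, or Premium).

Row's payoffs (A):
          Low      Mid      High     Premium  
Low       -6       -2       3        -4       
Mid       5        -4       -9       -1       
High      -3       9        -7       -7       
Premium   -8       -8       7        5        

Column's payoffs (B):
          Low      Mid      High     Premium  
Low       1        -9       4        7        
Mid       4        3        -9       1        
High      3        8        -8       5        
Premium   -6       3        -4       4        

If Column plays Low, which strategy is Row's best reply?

Mid

With Column fixed at Low, Row's payoffs are: Low → -6, Mid → 5, High → -3, Premium → -8.
The maximum is 5, achieved by Mid.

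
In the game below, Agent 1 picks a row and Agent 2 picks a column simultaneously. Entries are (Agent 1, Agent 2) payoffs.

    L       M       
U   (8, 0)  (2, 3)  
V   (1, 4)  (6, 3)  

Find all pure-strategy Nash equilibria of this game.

A profile is a Nash equilibrium when each player is best-responding to the other.
Agent 1's best responses — vs L: U (payoff 8); vs M: V (payoff 6).
Agent 2's best responses — vs U: M (payoff 3); vs V: L (payoff 4).
No cell has both players best-responding. For instance, Agent 1's best reply to M is V, but against V Agent 2 prefers L over M.

None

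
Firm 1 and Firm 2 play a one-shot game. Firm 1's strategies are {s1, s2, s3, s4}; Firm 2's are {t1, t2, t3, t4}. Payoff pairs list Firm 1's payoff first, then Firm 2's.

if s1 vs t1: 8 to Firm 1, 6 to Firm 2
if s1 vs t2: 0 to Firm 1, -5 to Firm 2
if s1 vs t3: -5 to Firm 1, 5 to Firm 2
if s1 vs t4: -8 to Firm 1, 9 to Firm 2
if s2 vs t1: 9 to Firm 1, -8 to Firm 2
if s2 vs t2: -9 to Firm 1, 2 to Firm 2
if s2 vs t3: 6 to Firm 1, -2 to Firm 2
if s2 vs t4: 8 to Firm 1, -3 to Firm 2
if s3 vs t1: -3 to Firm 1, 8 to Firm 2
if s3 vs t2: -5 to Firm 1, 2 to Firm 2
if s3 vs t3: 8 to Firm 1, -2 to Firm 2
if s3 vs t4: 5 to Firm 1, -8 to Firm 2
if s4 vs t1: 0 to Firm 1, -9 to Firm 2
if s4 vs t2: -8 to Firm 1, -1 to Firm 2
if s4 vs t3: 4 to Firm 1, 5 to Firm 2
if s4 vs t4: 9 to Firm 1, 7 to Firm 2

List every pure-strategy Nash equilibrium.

Find each player's best response to every opponent strategy; NE are the intersections.
Firm 1's best responses — vs t1: s2 (payoff 9); vs t2: s1 (payoff 0); vs t3: s3 (payoff 8); vs t4: s4 (payoff 9).
Firm 2's best responses — vs s1: t4 (payoff 9); vs s2: t2 (payoff 2); vs s3: t1 (payoff 8); vs s4: t4 (payoff 7).
The only mutual best response is (s4, t4); neither player gains by switching there.

(s4, t4)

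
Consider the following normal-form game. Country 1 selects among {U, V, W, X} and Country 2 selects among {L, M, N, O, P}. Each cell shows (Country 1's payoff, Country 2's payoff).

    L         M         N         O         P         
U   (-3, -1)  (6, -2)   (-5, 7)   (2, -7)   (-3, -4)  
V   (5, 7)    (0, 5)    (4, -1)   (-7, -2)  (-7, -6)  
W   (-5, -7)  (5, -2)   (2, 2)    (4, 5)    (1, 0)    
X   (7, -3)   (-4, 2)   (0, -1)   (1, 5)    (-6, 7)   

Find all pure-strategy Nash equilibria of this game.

A profile is a Nash equilibrium when each player is best-responding to the other.
Country 1's best responses — vs L: X (payoff 7); vs M: U (payoff 6); vs N: V (payoff 4); vs O: W (payoff 4); vs P: W (payoff 1).
Country 2's best responses — vs U: N (payoff 7); vs V: L (payoff 7); vs W: O (payoff 5); vs X: P (payoff 7).
The only mutual best response is (W, O); neither player gains by switching there.

(W, O)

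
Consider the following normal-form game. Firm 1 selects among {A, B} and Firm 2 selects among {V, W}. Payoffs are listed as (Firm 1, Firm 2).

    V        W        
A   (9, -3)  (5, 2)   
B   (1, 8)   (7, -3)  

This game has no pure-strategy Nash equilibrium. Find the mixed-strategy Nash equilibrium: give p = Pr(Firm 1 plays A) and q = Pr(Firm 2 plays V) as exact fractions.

In a mixed NE each player is indifferent between their pure strategies, so the opponent's mix sets the indifference.
Firm 2 indifferent between V and W: p·(-3) + (1−p)·8 = p·2 + (1−p)·(-3) ⟹ 8 + (-11)p = (-3) + 5p ⟹ p = 11/16.
Firm 1 indifferent between A and B: q·9 + (1−q)·5 = q·1 + (1−q)·7 ⟹ 5 + 4q = 7 + (-6)q ⟹ q = 1/5.

p = 11/16, q = 1/5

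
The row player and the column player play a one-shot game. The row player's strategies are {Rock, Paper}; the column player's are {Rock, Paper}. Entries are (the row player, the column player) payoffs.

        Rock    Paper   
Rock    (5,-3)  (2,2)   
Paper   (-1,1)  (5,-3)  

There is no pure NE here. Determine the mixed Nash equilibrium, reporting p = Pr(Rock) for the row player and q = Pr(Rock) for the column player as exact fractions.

p = 4/9, q = 1/3

In a mixed NE each player is indifferent between their pure strategies, so the opponent's mix sets the indifference.
The column player indifferent between Rock and Paper: p·(-3) + (1−p)·1 = p·2 + (1−p)·(-3) ⟹ 1 + (-4)p = (-3) + 5p ⟹ p = 4/9.
The row player indifferent between Rock and Paper: q·5 + (1−q)·2 = q·(-1) + (1−q)·5 ⟹ 2 + 3q = 5 + (-6)q ⟹ q = 1/3.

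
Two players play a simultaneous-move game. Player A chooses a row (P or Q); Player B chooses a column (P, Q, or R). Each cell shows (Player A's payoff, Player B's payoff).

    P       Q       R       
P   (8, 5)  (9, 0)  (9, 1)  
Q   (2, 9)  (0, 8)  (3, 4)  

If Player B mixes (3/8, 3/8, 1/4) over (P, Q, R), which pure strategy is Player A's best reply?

P

Compute Player A's expected payoff from each pure strategy against the given mix.
P: (3/8)·8 + (3/8)·9 + (1/4)·9 = 69/8
Q: (3/8)·2 + (3/8)·0 + (1/4)·3 = 3/2
Highest expected payoff is 69/8, from P.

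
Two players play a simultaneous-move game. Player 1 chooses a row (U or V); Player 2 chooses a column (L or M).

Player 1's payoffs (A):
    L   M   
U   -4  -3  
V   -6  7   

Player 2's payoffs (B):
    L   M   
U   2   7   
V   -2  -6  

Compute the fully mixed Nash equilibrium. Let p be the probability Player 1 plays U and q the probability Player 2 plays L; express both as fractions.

p = 4/9, q = 5/6

In a mixed NE each player is indifferent between their pure strategies, so the opponent's mix sets the indifference.
Player 2 indifferent between L and M: p·2 + (1−p)·(-2) = p·7 + (1−p)·(-6) ⟹ (-2) + 4p = (-6) + 13p ⟹ p = 4/9.
Player 1 indifferent between U and V: q·(-4) + (1−q)·(-3) = q·(-6) + (1−q)·7 ⟹ (-3) + (-1)q = 7 + (-13)q ⟹ q = 5/6.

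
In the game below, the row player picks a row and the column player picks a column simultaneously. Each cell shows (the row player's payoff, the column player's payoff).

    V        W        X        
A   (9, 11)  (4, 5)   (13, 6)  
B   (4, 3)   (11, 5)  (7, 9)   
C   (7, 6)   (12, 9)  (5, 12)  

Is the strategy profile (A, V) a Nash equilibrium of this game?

Yes

Holding the column player at V: the row player gets 9 from A, versus 4 from B, 7 from C. No profitable deviation for the row player.
Holding the row player at A: the column player gets 11 from V, versus 5 from W, 6 from X. No profitable deviation for the column player either.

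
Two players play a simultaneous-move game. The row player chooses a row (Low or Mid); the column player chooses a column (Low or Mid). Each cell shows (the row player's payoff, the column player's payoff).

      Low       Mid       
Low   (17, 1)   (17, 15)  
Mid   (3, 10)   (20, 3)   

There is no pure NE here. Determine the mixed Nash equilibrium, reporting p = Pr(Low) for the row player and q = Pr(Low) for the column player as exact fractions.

p = 1/3, q = 3/17

Each player's mixing probability is pinned down by making the *other* player indifferent.
The column player indifferent between Low and Mid: p·1 + (1−p)·10 = p·15 + (1−p)·3 ⟹ 10 + (-9)p = 3 + 12p ⟹ p = 1/3.
The row player indifferent between Low and Mid: q·17 + (1−q)·17 = q·3 + (1−q)·20 ⟹ 17 + 0q = 20 + (-17)q ⟹ q = 3/17.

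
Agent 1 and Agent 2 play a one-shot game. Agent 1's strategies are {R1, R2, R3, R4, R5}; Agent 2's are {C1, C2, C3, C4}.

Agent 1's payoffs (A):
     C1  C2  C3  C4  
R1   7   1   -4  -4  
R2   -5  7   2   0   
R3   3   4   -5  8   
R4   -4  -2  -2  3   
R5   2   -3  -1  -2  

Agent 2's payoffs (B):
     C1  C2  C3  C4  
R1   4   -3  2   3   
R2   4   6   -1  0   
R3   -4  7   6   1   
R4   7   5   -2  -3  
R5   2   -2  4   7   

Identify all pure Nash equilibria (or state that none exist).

Find each player's best response to every opponent strategy; NE are the intersections.
Agent 1's best responses — vs C1: R1 (payoff 7); vs C2: R2 (payoff 7); vs C3: R2 (payoff 2); vs C4: R3 (payoff 8).
Agent 2's best responses — vs R1: C1 (payoff 4); vs R2: C2 (payoff 6); vs R3: C2 (payoff 7); vs R4: C1 (payoff 7); vs R5: C4 (payoff 7).
Mutual best responses occur at (R1, C1) and (R2, C2); at each, neither player gains by switching.

(R1, C1) and (R2, C2)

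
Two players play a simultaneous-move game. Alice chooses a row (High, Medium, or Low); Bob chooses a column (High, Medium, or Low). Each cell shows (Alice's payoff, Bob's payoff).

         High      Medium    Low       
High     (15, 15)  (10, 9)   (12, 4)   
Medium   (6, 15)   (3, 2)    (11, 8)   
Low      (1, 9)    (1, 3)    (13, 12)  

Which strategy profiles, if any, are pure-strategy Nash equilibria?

(High, High) and (Low, Low)

Find each player's best response to every opponent strategy; NE are the intersections.
Alice's best responses — vs High: High (payoff 15); vs Medium: High (payoff 10); vs Low: Low (payoff 13).
Bob's best responses — vs High: High (payoff 15); vs Medium: High (payoff 15); vs Low: Low (payoff 12).
Mutual best responses occur at (High, High) and (Low, Low); at each, neither player gains by switching.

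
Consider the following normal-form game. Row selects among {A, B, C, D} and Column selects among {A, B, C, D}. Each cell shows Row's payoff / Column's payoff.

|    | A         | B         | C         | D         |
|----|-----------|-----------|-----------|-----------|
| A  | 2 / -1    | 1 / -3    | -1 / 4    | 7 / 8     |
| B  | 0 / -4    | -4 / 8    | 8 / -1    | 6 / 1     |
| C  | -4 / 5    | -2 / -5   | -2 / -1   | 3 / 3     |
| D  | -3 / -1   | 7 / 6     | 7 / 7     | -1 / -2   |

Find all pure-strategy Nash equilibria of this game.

(A, D)

A profile is a Nash equilibrium when each player is best-responding to the other.
Row's best responses — vs A: A (payoff 2); vs B: D (payoff 7); vs C: B (payoff 8); vs D: A (payoff 7).
Column's best responses — vs A: D (payoff 8); vs B: B (payoff 8); vs C: A (payoff 5); vs D: C (payoff 7).
The only mutual best response is (A, D); neither player gains by switching there.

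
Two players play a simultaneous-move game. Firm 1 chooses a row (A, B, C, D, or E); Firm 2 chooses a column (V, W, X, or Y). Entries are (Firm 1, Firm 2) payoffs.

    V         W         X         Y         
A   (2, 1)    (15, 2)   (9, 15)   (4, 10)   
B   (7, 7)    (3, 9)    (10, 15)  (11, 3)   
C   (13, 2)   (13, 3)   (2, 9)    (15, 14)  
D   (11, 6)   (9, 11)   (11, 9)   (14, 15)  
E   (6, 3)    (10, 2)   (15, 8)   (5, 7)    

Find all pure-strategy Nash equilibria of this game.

(C, Y) and (E, X)

Check mutual best responses: a cell is a NE iff neither player can gain by unilaterally deviating.
Firm 1's best responses — vs V: C (payoff 13); vs W: A (payoff 15); vs X: E (payoff 15); vs Y: C (payoff 15).
Firm 2's best responses — vs A: X (payoff 15); vs B: X (payoff 15); vs C: Y (payoff 14); vs D: Y (payoff 15); vs E: X (payoff 8).
Mutual best responses occur at (C, Y) and (E, X); at each, neither player gains by switching.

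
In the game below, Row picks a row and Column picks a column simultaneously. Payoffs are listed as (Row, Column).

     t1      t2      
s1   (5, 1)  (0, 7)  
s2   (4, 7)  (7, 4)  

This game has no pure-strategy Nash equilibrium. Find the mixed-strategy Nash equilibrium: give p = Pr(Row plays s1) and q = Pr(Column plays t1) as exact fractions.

p = 1/3, q = 7/8

Each player's mixing probability is pinned down by making the *other* player indifferent.
Column indifferent between t1 and t2: p·1 + (1−p)·7 = p·7 + (1−p)·4 ⟹ 7 + (-6)p = 4 + 3p ⟹ p = 1/3.
Row indifferent between s1 and s2: q·5 + (1−q)·0 = q·4 + (1−q)·7 ⟹ 0 + 5q = 7 + (-3)q ⟹ q = 7/8.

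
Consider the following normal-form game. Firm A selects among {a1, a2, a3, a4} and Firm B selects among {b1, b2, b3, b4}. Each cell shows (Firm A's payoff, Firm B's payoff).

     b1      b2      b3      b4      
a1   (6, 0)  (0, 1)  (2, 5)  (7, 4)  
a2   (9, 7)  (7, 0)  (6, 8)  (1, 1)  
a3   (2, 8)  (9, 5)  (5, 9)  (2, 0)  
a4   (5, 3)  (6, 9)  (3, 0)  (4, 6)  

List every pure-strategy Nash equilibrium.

Find each player's best response to every opponent strategy; NE are the intersections.
Firm A's best responses — vs b1: a2 (payoff 9); vs b2: a3 (payoff 9); vs b3: a2 (payoff 6); vs b4: a1 (payoff 7).
Firm B's best responses — vs a1: b3 (payoff 5); vs a2: b3 (payoff 8); vs a3: b3 (payoff 9); vs a4: b2 (payoff 9).
The only mutual best response is (a2, b3); neither player gains by switching there.

(a2, b3)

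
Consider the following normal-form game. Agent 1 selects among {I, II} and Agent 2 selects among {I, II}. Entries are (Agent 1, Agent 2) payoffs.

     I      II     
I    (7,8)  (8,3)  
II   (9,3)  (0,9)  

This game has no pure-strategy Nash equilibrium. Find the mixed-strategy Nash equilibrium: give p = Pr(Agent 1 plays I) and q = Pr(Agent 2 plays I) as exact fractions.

Each player's mixing probability is pinned down by making the *other* player indifferent.
Agent 2 indifferent between I and II: p·8 + (1−p)·3 = p·3 + (1−p)·9 ⟹ 3 + 5p = 9 + (-6)p ⟹ p = 6/11.
Agent 1 indifferent between I and II: q·7 + (1−q)·8 = q·9 + (1−q)·0 ⟹ 8 + (-1)q = 0 + 9q ⟹ q = 4/5.

p = 6/11, q = 4/5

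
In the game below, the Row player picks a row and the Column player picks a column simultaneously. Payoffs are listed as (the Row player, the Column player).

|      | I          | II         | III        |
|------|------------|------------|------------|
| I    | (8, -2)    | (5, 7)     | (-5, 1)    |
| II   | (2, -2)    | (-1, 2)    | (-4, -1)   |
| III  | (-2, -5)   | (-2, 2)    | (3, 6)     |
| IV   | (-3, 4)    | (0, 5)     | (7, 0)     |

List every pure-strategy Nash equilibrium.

A profile is a Nash equilibrium when each player is best-responding to the other.
The Row player's best responses — vs I: I (payoff 8); vs II: I (payoff 5); vs III: IV (payoff 7).
The Column player's best responses — vs I: II (payoff 7); vs II: II (payoff 2); vs III: III (payoff 6); vs IV: II (payoff 5).
The only mutual best response is (I, II); neither player gains by switching there.

(I, II)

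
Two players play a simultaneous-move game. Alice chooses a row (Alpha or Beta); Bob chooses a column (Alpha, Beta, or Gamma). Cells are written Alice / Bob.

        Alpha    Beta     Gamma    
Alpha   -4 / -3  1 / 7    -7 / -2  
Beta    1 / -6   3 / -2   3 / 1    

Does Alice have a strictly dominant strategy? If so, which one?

Beta

A strategy is strictly dominant if it gives Alice a strictly higher payoff than every other strategy, against every choice by the opponent.
Beta strictly dominates: vs Alpha: 1 > -4; vs Beta: 3 > 1; vs Gamma: 3 > -7.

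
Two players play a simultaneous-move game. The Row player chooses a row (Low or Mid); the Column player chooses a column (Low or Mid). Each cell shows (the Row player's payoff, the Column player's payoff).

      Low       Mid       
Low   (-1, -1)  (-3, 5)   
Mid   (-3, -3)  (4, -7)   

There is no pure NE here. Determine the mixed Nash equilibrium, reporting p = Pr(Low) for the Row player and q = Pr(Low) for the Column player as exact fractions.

In a mixed NE each player is indifferent between their pure strategies, so the opponent's mix sets the indifference.
The Column player indifferent between Low and Mid: p·(-1) + (1−p)·(-3) = p·5 + (1−p)·(-7) ⟹ (-3) + 2p = (-7) + 12p ⟹ p = 2/5.
The Row player indifferent between Low and Mid: q·(-1) + (1−q)·(-3) = q·(-3) + (1−q)·4 ⟹ (-3) + 2q = 4 + (-7)q ⟹ q = 7/9.

p = 2/5, q = 7/9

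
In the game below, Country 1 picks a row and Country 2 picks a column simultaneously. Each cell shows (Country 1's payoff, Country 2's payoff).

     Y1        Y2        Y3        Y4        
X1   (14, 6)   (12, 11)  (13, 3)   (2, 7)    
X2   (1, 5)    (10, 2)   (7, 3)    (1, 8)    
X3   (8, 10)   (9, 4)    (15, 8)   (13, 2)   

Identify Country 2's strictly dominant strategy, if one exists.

A strategy is strictly dominant if it gives Country 2 a strictly higher payoff than every other strategy, against every choice by the opponent.
Y1 is not dominant: against X1, Y2 gives 11 > 6.
Y2 is not dominant: against X2, Y1 gives 5 > 2.
Y3 is not dominant: against X1, Y1 gives 6 > 3.
Y4 is not dominant: against X1, Y2 gives 11 > 7.
No single strategy is best against every opponent action.

No strictly dominant strategy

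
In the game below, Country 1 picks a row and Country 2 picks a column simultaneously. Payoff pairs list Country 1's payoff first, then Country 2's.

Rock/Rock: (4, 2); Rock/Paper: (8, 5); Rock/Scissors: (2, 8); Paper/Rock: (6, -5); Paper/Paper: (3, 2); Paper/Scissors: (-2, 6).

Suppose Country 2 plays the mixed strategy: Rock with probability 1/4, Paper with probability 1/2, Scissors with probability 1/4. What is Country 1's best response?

Rock

Country 1's best reply maximizes expected payoff against the mix.
Rock: (1/4)·4 + (1/2)·8 + (1/4)·2 = 11/2
Paper: (1/4)·6 + (1/2)·3 + (1/4)·(-2) = 5/2
Highest expected payoff is 11/2, from Rock.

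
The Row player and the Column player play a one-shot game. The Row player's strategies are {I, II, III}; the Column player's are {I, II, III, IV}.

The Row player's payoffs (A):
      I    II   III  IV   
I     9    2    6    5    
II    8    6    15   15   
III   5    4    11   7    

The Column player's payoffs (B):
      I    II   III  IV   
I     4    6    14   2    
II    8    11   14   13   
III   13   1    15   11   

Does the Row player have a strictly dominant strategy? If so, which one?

No strictly dominant strategy

Check whether one of the Row player's strategies beats all alternatives regardless of what the opponent does.
I is not dominant: against II, II gives 6 > 2.
II is not dominant: against I, I gives 9 > 8.
III is not dominant: against I, I gives 9 > 5.
No single strategy is best against every opponent action.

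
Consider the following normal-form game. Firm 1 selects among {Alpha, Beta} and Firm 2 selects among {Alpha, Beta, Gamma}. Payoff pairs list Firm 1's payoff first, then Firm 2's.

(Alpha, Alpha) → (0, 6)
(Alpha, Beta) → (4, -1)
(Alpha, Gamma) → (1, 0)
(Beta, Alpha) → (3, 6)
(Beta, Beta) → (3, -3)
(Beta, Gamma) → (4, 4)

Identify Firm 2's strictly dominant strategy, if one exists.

Check whether one of Firm 2's strategies beats all alternatives regardless of what the opponent does.
Alpha strictly dominates: vs Alpha: 6 > each of {-1, 0}; vs Beta: 6 > each of {-3, 4}.

Alpha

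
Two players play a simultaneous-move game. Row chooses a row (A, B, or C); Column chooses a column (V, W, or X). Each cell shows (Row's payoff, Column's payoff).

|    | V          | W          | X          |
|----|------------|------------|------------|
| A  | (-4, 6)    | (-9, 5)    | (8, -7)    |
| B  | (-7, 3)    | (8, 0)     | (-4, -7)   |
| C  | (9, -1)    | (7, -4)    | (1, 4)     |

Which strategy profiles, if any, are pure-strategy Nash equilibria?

Find each player's best response to every opponent strategy; NE are the intersections.
Row's best responses — vs V: C (payoff 9); vs W: B (payoff 8); vs X: A (payoff 8).
Column's best responses — vs A: V (payoff 6); vs B: V (payoff 3); vs C: X (payoff 4).
No cell has both players best-responding. For instance, Row's best reply to V is C, but against C Column prefers X over V.

There is no pure-strategy Nash equilibrium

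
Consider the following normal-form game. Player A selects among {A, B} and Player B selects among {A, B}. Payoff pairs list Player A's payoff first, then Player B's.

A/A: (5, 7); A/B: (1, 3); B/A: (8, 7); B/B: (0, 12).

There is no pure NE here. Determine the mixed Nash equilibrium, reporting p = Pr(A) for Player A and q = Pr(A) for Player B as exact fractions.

Each player's mixing probability is pinned down by making the *other* player indifferent.
Player B indifferent between A and B: p·7 + (1−p)·7 = p·3 + (1−p)·12 ⟹ 7 + 0p = 12 + (-9)p ⟹ p = 5/9.
Player A indifferent between A and B: q·5 + (1−q)·1 = q·8 + (1−q)·0 ⟹ 1 + 4q = 0 + 8q ⟹ q = 1/4.

p = 5/9, q = 1/4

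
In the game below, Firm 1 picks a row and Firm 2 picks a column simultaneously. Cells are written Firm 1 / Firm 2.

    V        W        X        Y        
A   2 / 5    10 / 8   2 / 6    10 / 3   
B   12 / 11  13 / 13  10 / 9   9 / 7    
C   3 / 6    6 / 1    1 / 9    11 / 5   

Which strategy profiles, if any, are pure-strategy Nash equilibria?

Find each player's best response to every opponent strategy; NE are the intersections.
Firm 1's best responses — vs V: B (payoff 12); vs W: B (payoff 13); vs X: B (payoff 10); vs Y: C (payoff 11).
Firm 2's best responses — vs A: W (payoff 8); vs B: W (payoff 13); vs C: X (payoff 9).
The only mutual best response is (B, W); neither player gains by switching there.

(B, W)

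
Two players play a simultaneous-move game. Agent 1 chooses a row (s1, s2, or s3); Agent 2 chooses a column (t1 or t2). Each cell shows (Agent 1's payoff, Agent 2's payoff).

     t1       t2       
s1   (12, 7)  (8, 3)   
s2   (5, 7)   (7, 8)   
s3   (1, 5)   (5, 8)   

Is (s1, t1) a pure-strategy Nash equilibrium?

Yes

Holding Agent 2 at t1: Agent 1 gets 12 from s1, versus 5 from s2, 1 from s3. No profitable deviation for Agent 1.
Holding Agent 1 at s1: Agent 2 gets 7 from t1, versus 3 from t2. No profitable deviation for Agent 2 either.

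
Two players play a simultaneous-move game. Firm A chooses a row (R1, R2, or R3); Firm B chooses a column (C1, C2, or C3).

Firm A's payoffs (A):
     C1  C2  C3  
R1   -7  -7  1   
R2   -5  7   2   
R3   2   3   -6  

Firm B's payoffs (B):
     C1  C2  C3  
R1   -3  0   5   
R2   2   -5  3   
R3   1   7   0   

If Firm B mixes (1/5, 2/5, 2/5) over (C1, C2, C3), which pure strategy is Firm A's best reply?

Compute Firm A's expected payoff from each pure strategy against the given mix.
R1: (1/5)·(-7) + (2/5)·(-7) + (2/5)·1 = -19/5
R2: (1/5)·(-5) + (2/5)·7 + (2/5)·2 = 13/5
R3: (1/5)·2 + (2/5)·3 + (2/5)·(-6) = -4/5
Highest expected payoff is 13/5, from R2.

R2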